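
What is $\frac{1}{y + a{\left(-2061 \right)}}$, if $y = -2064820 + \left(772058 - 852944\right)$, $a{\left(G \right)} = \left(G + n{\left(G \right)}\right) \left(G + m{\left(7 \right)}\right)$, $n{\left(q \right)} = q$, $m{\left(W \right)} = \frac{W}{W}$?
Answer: $\frac{1}{6345614} \approx 1.5759 \cdot 10^{-7}$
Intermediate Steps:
$m{\left(W \right)} = 1$
$a{\left(G \right)} = 2 G \left(1 + G\right)$ ($a{\left(G \right)} = \left(G + G\right) \left(G + 1\right) = 2 G \left(1 + G\right)$)
$y = -2145706$ ($y = -2064820 + \left(772058 - 852944\right) = -2064820 - 80886 = -2145706$)
$\frac{1}{y + a{\left(-2061 \right)}} = \frac{1}{-2145706 + 2 \left(-2061\right) \left(1 - 2061\right)} = \frac{1}{-2145706 + 2 \left(-2061\right) \left(-2060\right)} = \frac{1}{-2145706 + 8491320} = \frac{1}{6345614}$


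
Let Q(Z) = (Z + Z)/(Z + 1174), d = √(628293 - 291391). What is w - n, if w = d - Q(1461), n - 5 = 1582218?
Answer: -4169160527/2635 + √336902 ≈ -1.5816e+6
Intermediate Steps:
d = √336902 ≈ 580.43
n = 1582223 (n = 5 + 1582218 = 1582223)
Q(Z) = 2*Z/(1174 + Z) (Q(Z) = (2*Z)/(1174 + Z) = 2*Z/(1174 + Z))
w = -2922/2635 + √336902 (w = √336902 - 2*1461/(1174 + 1461) = √336902 - 2*1461/2635 = √336902 - 1*2922/2635 = √336902 - 2922/2635 = -2922/2635 + √336902 ≈ 579.32)
w - n = (-2922/2635 + √336902) - 1*1582223 = (-2922/2635 + √336902) - 1582223 = -4169160527/2635 + √336902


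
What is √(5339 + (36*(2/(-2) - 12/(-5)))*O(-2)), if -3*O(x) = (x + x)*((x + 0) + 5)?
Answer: √138515/5 ≈ 74.435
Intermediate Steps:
O(x) = -2*x*(5 + x)/3 (O(x) = -(x + x)*((x + 0) + 5)/3 = -2*x*(x + 5)/3 = -2*x*(5 + x)/3)
√(5339 + (36*(2/(-2) - 12/(-5)))*O(-2)) = √(5339 + (36*(2/(-2) - 12/(-5)))*(-⅔*(-2)*(5 - 2))) = √(5339 + (36*(2*(-½) - 12*(-⅕)))*(-⅔*(-2)*3)) = √(5339 + (36*(-1 + 12/5))*4) = √(5339 + (36*(7/5))*4) = √(5339 + (252/5)*4) = √(5339 + 1008/5) = √(27703/5) = √138515/5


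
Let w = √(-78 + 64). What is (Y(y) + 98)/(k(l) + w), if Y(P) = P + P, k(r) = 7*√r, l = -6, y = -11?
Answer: -76*I/(√14 + 7*√6) ≈ -3.6384*I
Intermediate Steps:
w = I*√14 (w = √(-14) = I*√14 ≈ 3.7417*I)
Y(P) = 2*P
(Y(y) + 98)/(k(l) + w) = (2*(-11) + 98)/(7*√(-6) + I*√14) = (-22 + 98)/(7*(I*√6) + I*√14) = 76/(7*I*√6 + I*√14) = 76/(I*√14 + 7*I*√6)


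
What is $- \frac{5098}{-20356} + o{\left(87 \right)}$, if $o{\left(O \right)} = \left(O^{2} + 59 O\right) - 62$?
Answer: $\frac{128652469}{10178} \approx 12640.0$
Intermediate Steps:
$o{\left(O \right)} = -62 + O^{2} + 59 O$
$- \frac{5098}{-20356} + o{\left(87 \right)} = - \frac{5098}{-20356} + \left(-62 + 87^{2} + 59 \cdot 87\right) = \left(-5098\right) \left(- \frac{1}{20356}\right) + \left(-62 + 7569 + 5133\right) = \frac{2549}{10178} + 12640 = \frac{128652469}{10178}$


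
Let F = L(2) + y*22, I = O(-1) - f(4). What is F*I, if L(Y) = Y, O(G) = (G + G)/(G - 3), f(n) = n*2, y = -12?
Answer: 1965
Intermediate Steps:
f(n) = 2*n
O(G) = 2*G/(-3 + G) (O(G) = (2*G)/(-3 + G) = 2*G/(-3 + G))
I = -15/2 (I = 2*(-1)/(-3 - 1) - 2*4 = 2*(-1)/(-4) - 1*8 = 2*(-1)*(-¼) - 8 = ½ - 8 = -15/2 ≈ -7.5000)
F = -262 (F = 2 - 12*22 = 2 - 264 = -262)
F*I = -262*(-15/2) = 1965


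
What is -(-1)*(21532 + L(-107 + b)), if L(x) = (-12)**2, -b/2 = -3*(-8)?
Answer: 21676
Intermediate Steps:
b = -48 (b = -(-6)*(-8) = -2*24 = -48)
L(x) = 144
-(-1)*(21532 + L(-107 + b)) = -(-1)*(21532 + 144) = -(-1)*21676 = -1*(-21676) = 21676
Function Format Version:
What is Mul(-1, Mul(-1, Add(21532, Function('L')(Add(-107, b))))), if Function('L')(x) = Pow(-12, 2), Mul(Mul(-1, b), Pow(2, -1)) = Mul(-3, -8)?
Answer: 21676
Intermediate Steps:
b = -48 (b = Mul(-2, Mul(-3, -8)) = Mul(-2, 24) = -48)
Function('L')(x) = 144
Mul(-1, Mul(-1, Add(21532, Function('L')(Add(-107, b))))) = Mul(-1, Mul(-1, Add(21532, 144))) = Mul(-1, Mul(-1, 21676)) = Mul(-1, -21676) = 21676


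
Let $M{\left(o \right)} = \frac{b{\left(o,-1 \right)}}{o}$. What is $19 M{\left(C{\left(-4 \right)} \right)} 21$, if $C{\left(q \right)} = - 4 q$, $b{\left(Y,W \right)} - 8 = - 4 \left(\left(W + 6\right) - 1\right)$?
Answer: $- \frac{399}{2} \approx -199.5$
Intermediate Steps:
$b{\left(Y,W \right)} = -12 - 4 W$ ($b{\left(Y,W \right)} = 8 - 4 \left(\left(W + 6\right) - 1\right) = 8 - 4 \left(\left(6 + W\right) - 1\right) = 8 - 4 \left(5 + W\right) = 8 - \left(20 + 4 W\right) = -12 - 4 W$)
$M{\left(o \right)} = - \frac{8}{o}$ ($M{\left(o \right)} = \frac{-12 - -4}{o} = \frac{-12 + 4}{o} = - \frac{8}{o}$)
$19 M{\left(C{\left(-4 \right)} \right)} 21 = 19 \left(- \frac{8}{\left(-4\right) \left(-4\right)}\right) 21 = 19 \left(- \frac{8}{16}\right) 21 = 19 \left(\left(-8\right) \frac{1}{16}\right) 21 = 19 \left(- \frac{1}{2}\right) 21 = \left(- \frac{19}{2}\right) 21 = - \frac{399}{2}$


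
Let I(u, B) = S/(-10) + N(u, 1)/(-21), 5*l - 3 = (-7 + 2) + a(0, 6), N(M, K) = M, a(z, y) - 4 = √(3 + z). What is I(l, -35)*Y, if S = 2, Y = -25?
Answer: 115/21 + 5*√3/21 ≈ 5.8886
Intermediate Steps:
a(z, y) = 4 + √(3 + z)
l = ⅖ + √3/5 (l = ⅗ + ((-7 + 2) + (4 + √(3 + 0)))/5 = ⅗ + (-5 + (4 + √3))/5 = ⅗ + (-1 + √3)/5 = ⅗ + (-⅕ + √3/5) = ⅖ + √3/5 ≈ 0.74641)
I(u, B) = -⅕ - u/21 (I(u, B) = 2/(-10) + u/(-21) = 2*(-⅒) + u*(-1/21) = -⅕ - u/21)
I(l, -35)*Y = (-⅕ - (⅖ + √3/5)/21)*(-25) = (-⅕ + (-2/105 - √3/105))*(-25) = (-23/105 - √3/105)*(-25) = 115/21 + 5*√3/21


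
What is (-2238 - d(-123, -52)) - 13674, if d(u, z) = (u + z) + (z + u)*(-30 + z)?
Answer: -30087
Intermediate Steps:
d(u, z) = u + z + (-30 + z)*(u + z) (d(u, z) = (u + z) + (u + z)*(-30 + z) = (u + z) + (-30 + z)*(u + z) = u + z + (-30 + z)*(u + z))
(-2238 - d(-123, -52)) - 13674 = (-2238 - ((-52)² - 29*(-123) - 29*(-52) - 123*(-52))) - 13674 = (-2238 - (2704 + 3567 + 1508 + 6396)) - 13674 = (-2238 - 1*14175) - 13674 = (-2238 - 14175) - 13674 = -16413 - 13674 = -30087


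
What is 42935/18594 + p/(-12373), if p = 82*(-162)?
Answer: 778237451/230063562 ≈ 3.3827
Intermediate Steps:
p = -13284
42935/18594 + p/(-12373) = 42935/18594 - 13284/(-12373) = 42935*(1/18594) - 13284*(-1/12373) = 42935/18594 + 13284/12373 = 778237451/230063562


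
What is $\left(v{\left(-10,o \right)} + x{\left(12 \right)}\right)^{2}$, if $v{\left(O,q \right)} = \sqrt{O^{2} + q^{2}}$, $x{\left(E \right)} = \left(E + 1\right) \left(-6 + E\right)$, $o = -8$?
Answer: $6248 + 312 \sqrt{41} \approx 8245.8$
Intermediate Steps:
$x{\left(E \right)} = \left(1 + E\right) \left(-6 + E\right)$
$\left(v{\left(-10,o \right)} + x{\left(12 \right)}\right)^{2} = \left(\sqrt{\left(-10\right)^{2} + \left(-8\right)^{2}} - \left(66 - 144\right)\right)^{2} = \left(\sqrt{100 + 64} - -78\right)^{2} = \left(\sqrt{164} + 78\right)^{2} = \left(2 \sqrt{41} + 78\right)^{2} = \left(78 + 2 \sqrt{41}\right)^{2}$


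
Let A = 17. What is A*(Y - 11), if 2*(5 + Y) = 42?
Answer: 85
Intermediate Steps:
Y = 16 (Y = -5 + (1/2)*42 = -5 + 21 = 16)
A*(Y - 11) = 17*(16 - 11) = 17*5 = 85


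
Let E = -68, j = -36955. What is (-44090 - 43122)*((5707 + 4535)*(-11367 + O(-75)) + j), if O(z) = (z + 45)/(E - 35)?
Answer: 1046094243093764/103 ≈ 1.0156e+13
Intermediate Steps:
O(z) = -45/103 - z/103 (O(z) = (z + 45)/(-68 - 35) = (45 + z)/(-103) = (45 + z)*(-1/103) = -45/103 - z/103)
(-44090 - 43122)*((5707 + 4535)*(-11367 + O(-75)) + j) = (-44090 - 43122)*((5707 + 4535)*(-11367 + (-45/103 - 1/103*(-75))) - 36955) = -87212*(10242*(-11367 + (-45/103 + 75/103)) - 36955) = -87212*(10242*(-11367 + 30/103) - 36955) = -87212*(10242*(-1170771/103) - 36955) = -87212*(-11991036582/103 - 36955) = -87212*(-11994842947/103) = 1046094243093764/103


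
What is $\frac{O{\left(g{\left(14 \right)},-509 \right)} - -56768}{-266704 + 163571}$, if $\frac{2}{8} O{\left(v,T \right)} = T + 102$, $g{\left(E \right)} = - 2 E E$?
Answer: $- \frac{55140}{103133} \approx -0.53465$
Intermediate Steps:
$g{\left(E \right)} = - 2 E^{2}$
$O{\left(v,T \right)} = 408 + 4 T$ ($O{\left(v,T \right)} = 4 \left(T + 102\right) = 4 \left(102 + T\right) = 408 + 4 T$)
$\frac{O{\left(g{\left(14 \right)},-509 \right)} - -56768}{-266704 + 163571} = \frac{\left(408 + 4 \left(-509\right)\right) - -56768}{-266704 + 163571} = \frac{\left(408 - 2036\right) + \left(56914 - 146\right)}{-103133} = \left(-1628 + 56768\right) \left(- \frac{1}{103133}\right) = 55140 \left(- \frac{1}{103133}\right) = - \frac{55140}{103133}$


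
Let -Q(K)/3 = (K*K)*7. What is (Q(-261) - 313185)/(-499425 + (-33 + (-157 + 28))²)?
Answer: 581242/157727 ≈ 3.6851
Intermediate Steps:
Q(K) = -21*K² (Q(K) = -3*K*K*7 = -3*K²*7 = -21*K²)
(Q(-261) - 313185)/(-499425 + (-33 + (-157 + 28))²) = (-21*(-261)² - 313185)/(-499425 + (-33 + (-157 + 28))²) = (-21*68121 - 313185)/(-499425 + (-33 - 129)²) = (-1430541 - 313185)/(-499425 + (-162)²) = -1743726/(-499425 + 26244) = -1743726/(-473181) = -1743726*(-1/473181) = 581242/157727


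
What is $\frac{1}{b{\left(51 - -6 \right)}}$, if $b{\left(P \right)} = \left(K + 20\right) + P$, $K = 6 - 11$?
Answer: $\frac{1}{72} \approx 0.013889$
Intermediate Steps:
$K = -5$ ($K = 6 - 11 = -5$)
$b{\left(P \right)} = 15 + P$ ($b{\left(P \right)} = \left(-5 + 20\right) + P = 15 + P$)
$\frac{1}{b{\left(51 - -6 \right)}} = \frac{1}{15 + \left(51 - -6\right)} = \frac{1}{15 + \left(51 + 6\right)} = \frac{1}{15 + 57} = \frac{1}{72}$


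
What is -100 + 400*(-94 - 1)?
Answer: -38100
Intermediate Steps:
-100 + 400*(-94 - 1) = -100 + 400*(-95) = -100 - 38000 = -38100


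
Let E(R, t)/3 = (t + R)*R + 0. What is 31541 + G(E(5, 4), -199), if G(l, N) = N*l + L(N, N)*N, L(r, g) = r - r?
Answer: 4676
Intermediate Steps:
L(r, g) = 0
E(R, t) = 3*R*(R + t) (E(R, t) = 3*((t + R)*R + 0) = 3*((R + t)*R + 0) = 3*(R*(R + t) + 0) = 3*(R*(R + t)) = 3*R*(R + t))
G(l, N) = N*l (G(l, N) = N*l + 0*N = N*l + 0 = N*l)
31541 + G(E(5, 4), -199) = 31541 - 597*5*(5 + 4) = 31541 - 597*5*9 = 31541 - 199*135 = 31541 - 26865 = 4676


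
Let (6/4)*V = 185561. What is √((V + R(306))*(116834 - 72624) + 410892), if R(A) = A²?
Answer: 8*√1351288077/3 ≈ 98026.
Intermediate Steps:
V = 371122/3 (V = (⅔)*185561 = 371122/3 ≈ 1.2371e+5)
√((V + R(306))*(116834 - 72624) + 410892) = √((371122/3 + 306²)*(116834 - 72624) + 410892) = √((371122/3 + 93636)*44210 + 410892) = √((652030/3)*44210 + 410892) = √(28826246300/3 + 410892) = √(28827478976/3) = 8*√1351288077/3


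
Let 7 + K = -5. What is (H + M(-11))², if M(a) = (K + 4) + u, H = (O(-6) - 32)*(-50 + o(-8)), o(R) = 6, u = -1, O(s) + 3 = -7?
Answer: 3381921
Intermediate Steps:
K = -12 (K = -7 - 5 = -12)
O(s) = -10 (O(s) = -3 - 7 = -10)
H = 1848 (H = (-10 - 32)*(-50 + 6) = -42*(-44) = 1848)
M(a) = -9 (M(a) = (-12 + 4) - 1 = -8 - 1 = -9)
(H + M(-11))² = (1848 - 9)² = 1839² = 3381921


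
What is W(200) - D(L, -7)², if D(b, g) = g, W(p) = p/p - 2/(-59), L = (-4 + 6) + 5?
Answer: -2830/59 ≈ -47.966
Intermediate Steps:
L = 7 (L = 2 + 5 = 7)
W(p) = 61/59 (W(p) = 1 - 2*(-1/59) = 1 + 2/59 = 61/59)
W(200) - D(L, -7)² = 61/59 - 1*(-7)² = 61/59 - 1*49 = 61/59 - 49 = -2830/59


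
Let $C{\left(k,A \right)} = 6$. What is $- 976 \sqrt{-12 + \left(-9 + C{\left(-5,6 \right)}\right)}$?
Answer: $- 976 i \sqrt{15} \approx - 3780.0 i$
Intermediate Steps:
$- 976 \sqrt{-12 + \left(-9 + C{\left(-5,6 \right)}\right)} = - 976 \sqrt{-12 + \left(-9 + 6\right)} = - 976 \sqrt{-12 - 3} = - 976 \sqrt{-15} = - 976 i \sqrt{15}$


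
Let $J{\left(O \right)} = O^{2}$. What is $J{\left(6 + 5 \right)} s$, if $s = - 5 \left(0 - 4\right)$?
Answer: $2420$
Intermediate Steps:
$s = 20$ ($s = \left(-5\right) \left(-4\right) = 20$)
$J{\left(6 + 5 \right)} s = \left(6 + 5\right)^{2} \cdot 20 = 11^{2} \cdot 20 = 121 \cdot 20 = 2420$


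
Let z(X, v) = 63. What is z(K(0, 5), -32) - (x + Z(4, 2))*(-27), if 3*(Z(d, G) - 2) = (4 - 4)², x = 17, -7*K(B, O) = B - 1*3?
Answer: 576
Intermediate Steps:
K(B, O) = 3/7 - B/7 (K(B, O) = -(B - 1*3)/7 = -(B - 3)/7 = -(-3 + B)/7 = 3/7 - B/7)
Z(d, G) = 2 (Z(d, G) = 2 + (4 - 4)²/3 = 2 + (⅓)*0² = 2 + (⅓)*0 = 2 + 0 = 2)
z(K(0, 5), -32) - (x + Z(4, 2))*(-27) = 63 - (17 + 2)*(-27) = 63 - 19*(-27) = 63 - 1*(-513) = 63 + 513 = 576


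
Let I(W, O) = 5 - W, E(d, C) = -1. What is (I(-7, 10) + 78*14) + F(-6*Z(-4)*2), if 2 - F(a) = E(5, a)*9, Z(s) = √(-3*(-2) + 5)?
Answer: 1115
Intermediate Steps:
Z(s) = √11 (Z(s) = √(6 + 5) = √11)
F(a) = 11 (F(a) = 2 - (-1)*9 = 2 - 1*(-9) = 2 + 9 = 11)
(I(-7, 10) + 78*14) + F(-6*Z(-4)*2) = ((5 - 1*(-7)) + 78*14) + 11 = ((5 + 7) + 1092) + 11 = (12 + 1092) + 11 = 1104 + 11 = 1115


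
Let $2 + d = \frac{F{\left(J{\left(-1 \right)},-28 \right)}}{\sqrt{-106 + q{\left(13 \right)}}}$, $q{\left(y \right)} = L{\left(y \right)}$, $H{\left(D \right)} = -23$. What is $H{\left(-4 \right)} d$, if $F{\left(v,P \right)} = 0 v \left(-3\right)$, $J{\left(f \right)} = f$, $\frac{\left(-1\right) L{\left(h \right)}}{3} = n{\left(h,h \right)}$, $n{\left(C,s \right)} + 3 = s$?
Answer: $46$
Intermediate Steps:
$n{\left(C,s \right)} = -3 + s$
$L{\left(h \right)} = 9 - 3 h$ ($L{\left(h \right)} = - 3 \left(-3 + h\right) = 9 - 3 h$)
$F{\left(v,P \right)} = 0$ ($F{\left(v,P \right)} = 0 \left(-3\right) = 0$)
$q{\left(y \right)} = 9 - 3 y$
$d = -2$ ($d = -2 + \frac{0}{\sqrt{-106 + \left(9 - 39\right)}} = -2 + \frac{0}{\sqrt{-106 - 30}} = -2 + \frac{0}{\sqrt{-136}} = -2 + \frac{0}{2 i \sqrt{34}} = -2 + 0 \left(- \frac{i \sqrt{34}}{68}\right) = -2 + 0 = -2$)
$H{\left(-4 \right)} d = \left(-23\right) \left(-2\right) = 46$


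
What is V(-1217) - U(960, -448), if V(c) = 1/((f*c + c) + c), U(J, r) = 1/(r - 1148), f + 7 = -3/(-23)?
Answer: 6179/7769328 ≈ 0.00079531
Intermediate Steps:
f = -158/23 (f = -7 - 3/(-23) = -7 - 3*(-1/23) = -7 + 3/23 = -158/23 ≈ -6.8696)
U(J, r) = 1/(-1148 + r)
V(c) = -23/(112*c) (V(c) = 1/((-158*c/23 + c) + c) = 1/(-135*c/23 + c) = 1/(-112*c/23) = -23/(112*c))
V(-1217) - U(960, -448) = -23/112/(-1217) - 1/(-1148 - 448) = -23/112*(-1/1217) - 1/(-1596) = 23/136304 - 1*(-1/1596) = 23/136304 + 1/1596 = 6179/7769328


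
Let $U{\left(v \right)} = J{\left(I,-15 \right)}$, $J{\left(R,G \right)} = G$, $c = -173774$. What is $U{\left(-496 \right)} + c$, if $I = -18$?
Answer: $-173789$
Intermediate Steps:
$U{\left(v \right)} = -15$
$U{\left(-496 \right)} + c = -15 - 173774 = -173789$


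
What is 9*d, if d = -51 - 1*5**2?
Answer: -684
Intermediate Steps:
d = -76 (d = -51 - 1*25 = -51 - 25 = -76)
9*d = 9*(-76) = -684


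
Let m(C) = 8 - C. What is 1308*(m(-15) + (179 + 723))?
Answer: 1209900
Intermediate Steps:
1308*(m(-15) + (179 + 723)) = 1308*((8 - 1*(-15)) + (179 + 723)) = 1308*((8 + 15) + 902) = 1308*(23 + 902) = 1308*925 = 1209900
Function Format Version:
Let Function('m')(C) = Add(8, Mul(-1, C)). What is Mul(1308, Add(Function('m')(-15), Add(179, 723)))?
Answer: 1209900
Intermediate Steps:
Mul(1308, Add(Function('m')(-15), Add(179, 723))) = Mul(1308, Add(Add(8, Mul(-1, -15)), Add(179, 723))) = Mul(1308, Add(Add(8, 15), 902)) = Mul(1308, Add(23, 902)) = Mul(1308, 925) = 1209900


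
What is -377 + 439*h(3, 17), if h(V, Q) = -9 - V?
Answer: -5645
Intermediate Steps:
-377 + 439*h(3, 17) = -377 + 439*(-9 - 1*3) = -377 + 439*(-9 - 3) = -377 + 439*(-12) = -377 - 5268 = -5645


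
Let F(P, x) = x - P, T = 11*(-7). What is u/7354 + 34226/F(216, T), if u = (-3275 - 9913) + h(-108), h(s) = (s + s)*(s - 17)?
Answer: -123825544/1077361 ≈ -114.93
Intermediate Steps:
h(s) = 2*s*(-17 + s) (h(s) = (2*s)*(-17 + s) = 2*s*(-17 + s))
T = -77
u = 13812 (u = (-3275 - 9913) + 2*(-108)*(-17 - 108) = -13188 + 2*(-108)*(-125) = -13188 + 27000 = 13812)
u/7354 + 34226/F(216, T) = 13812/7354 + 34226/(-77 - 1*216) = 13812*(1/7354) + 34226/(-77 - 216) = 6906/3677 + 34226/(-293) = 6906/3677 + 34226*(-1/293) = 6906/3677 - 34226/293 = -123825544/1077361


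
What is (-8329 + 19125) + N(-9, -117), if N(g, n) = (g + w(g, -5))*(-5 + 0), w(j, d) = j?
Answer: 10886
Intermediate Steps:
N(g, n) = -10*g (N(g, n) = (g + g)*(-5 + 0) = (2*g)*(-5) = -10*g)
(-8329 + 19125) + N(-9, -117) = (-8329 + 19125) - 10*(-9) = 10796 + 90 = 10886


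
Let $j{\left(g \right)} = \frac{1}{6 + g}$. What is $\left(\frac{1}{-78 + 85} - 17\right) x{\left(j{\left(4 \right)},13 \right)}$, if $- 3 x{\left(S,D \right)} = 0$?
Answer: $0$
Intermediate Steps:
$x{\left(S,D \right)} = 0$ ($x{\left(S,D \right)} = \left(- \frac{1}{3}\right) 0 = 0$)
$\left(\frac{1}{-78 + 85} - 17\right) x{\left(j{\left(4 \right)},13 \right)} = \left(\frac{1}{-78 + 85} - 17\right) 0 = \left(\frac{1}{7} - 17\right) 0 = \left(- \frac{118}{7}\right) 0 = 0$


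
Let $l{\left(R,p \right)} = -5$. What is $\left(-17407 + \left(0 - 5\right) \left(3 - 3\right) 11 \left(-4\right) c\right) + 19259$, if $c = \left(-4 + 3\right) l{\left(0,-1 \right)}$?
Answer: $1852$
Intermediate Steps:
$c = 5$ ($c = \left(-4 + 3\right) \left(-5\right) = \left(-1\right) \left(-5\right) = 5$)
$\left(-17407 + \left(0 - 5\right) \left(3 - 3\right) 11 \left(-4\right) c\right) + 19259 = \left(-17407 + \left(0 - 5\right) \left(3 - 3\right) 11 \left(-4\right) 5\right) + 19259 = \left(-17407 + \left(-5\right) 0 \cdot 11 \left(-4\right) 5\right) + 19259 = \left(-17407 + 0 \cdot 11 \left(-4\right) 5\right) + 19259 = \left(-17407 + 0 \left(-4\right) 5\right) + 19259 = \left(-17407 + 0 \cdot 5\right) + 19259 = \left(-17407 + 0\right) + 19259 = -17407 + 19259 = 1852$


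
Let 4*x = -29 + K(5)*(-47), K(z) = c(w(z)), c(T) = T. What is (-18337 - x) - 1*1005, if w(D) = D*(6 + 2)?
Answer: -75459/4 ≈ -18865.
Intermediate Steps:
w(D) = 8*D (w(D) = D*8 = 8*D)
K(z) = 8*z
x = -1909/4 (x = (-29 + (8*5)*(-47))/4 = (-29 + 40*(-47))/4 = (-29 - 1880)/4 = (¼)*(-1909) = -1909/4 ≈ -477.25)
(-18337 - x) - 1*1005 = (-18337 - 1*(-1909/4)) - 1*1005 = (-18337 + 1909/4) - 1005 = -71439/4 - 1005 = -75459/4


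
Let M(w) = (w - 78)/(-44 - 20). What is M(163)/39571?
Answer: -85/2532544 ≈ -3.3563e-5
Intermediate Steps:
M(w) = 39/32 - w/64 (M(w) = (-78 + w)/(-64) = (-78 + w)*(-1/64) = 39/32 - w/64)
M(163)/39571 = (39/32 - 1/64*163)/39571 = (39/32 - 163/64)*(1/39571) = -85/64*1/39571 = -85/2532544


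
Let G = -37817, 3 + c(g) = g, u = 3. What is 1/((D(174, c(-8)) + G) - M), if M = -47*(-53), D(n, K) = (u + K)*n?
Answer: -1/41700 ≈ -2.3981e-5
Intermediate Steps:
c(g) = -3 + g
D(n, K) = n*(3 + K) (D(n, K) = (3 + K)*n = n*(3 + K))
M = 2491
1/((D(174, c(-8)) + G) - M) = 1/((174*(3 + (-3 - 8)) - 37817) - 1*2491) = 1/((174*(3 - 11) - 37817) - 2491) = 1/((174*(-8) - 37817) - 2491) = 1/((-1392 - 37817) - 2491) = 1/(-39209 - 2491) = 1/(-41700) = -1/41700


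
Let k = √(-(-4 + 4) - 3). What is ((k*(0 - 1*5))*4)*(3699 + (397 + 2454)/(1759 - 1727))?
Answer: -606095*I*√3/8 ≈ -1.3122e+5*I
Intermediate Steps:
k = I*√3 (k = √(-1*0 - 3) = √(0 - 3) = √(-3) = I*√3 ≈ 1.732*I)
((k*(0 - 1*5))*4)*(3699 + (397 + 2454)/(1759 - 1727)) = (((I*√3)*(0 - 1*5))*4)*(3699 + (397 + 2454)/(1759 - 1727)) = (((I*√3)*(0 - 5))*4)*(3699 + 2851/32) = (((I*√3)*(-5))*4)*(3699 + 2851*(1/32)) = (-5*I*√3*4)*(3699 + 2851/32) = -20*I*√3*(121219/32) = -606095*I*√3/8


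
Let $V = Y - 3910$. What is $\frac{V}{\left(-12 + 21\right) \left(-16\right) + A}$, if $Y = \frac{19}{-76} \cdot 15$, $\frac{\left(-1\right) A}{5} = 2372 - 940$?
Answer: $\frac{15655}{29216} \approx 0.53584$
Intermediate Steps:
$A = -7160$ ($A = - 5 \left(2372 - 940\right) = \left(-5\right) 1432 = -7160$)
$Y = - \frac{15}{4}$ ($Y = 19 \left(- \frac{1}{76}\right) 15 = \left(- \frac{1}{4}\right) 15 = - \frac{15}{4} \approx -3.75$)
$V = - \frac{15655}{4}$ ($V = - \frac{15}{4} - 3910 = - \frac{15655}{4} \approx -3913.8$)
$\frac{V}{\left(-12 + 21\right) \left(-16\right) + A} = - \frac{15655}{4 \left(\left(-12 + 21\right) \left(-16\right) - 7160\right)} = - \frac{15655}{4 \left(9 \left(-16\right) - 7160\right)} = - \frac{15655}{4 \left(-144 - 7160\right)} = - \frac{15655}{4 \left(-7304\right)} = \left(- \frac{15655}{4}\right) \left(- \frac{1}{7304}\right) = \frac{15655}{29216}$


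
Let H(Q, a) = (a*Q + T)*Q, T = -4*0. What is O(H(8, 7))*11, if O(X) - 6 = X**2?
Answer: 2207810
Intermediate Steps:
T = 0
H(Q, a) = a*Q**2 (H(Q, a) = (a*Q + 0)*Q = (Q*a + 0)*Q = (Q*a)*Q = a*Q**2)
O(X) = 6 + X**2
O(H(8, 7))*11 = (6 + (7*8**2)**2)*11 = (6 + (7*64)**2)*11 = (6 + 448**2)*11 = (6 + 200704)*11 = 200710*11 = 2207810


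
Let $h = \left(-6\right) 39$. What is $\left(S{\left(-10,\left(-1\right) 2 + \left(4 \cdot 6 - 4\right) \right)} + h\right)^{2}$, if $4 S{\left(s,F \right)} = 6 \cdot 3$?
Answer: $\frac{210681}{4} \approx 52670.0$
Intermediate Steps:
$S{\left(s,F \right)} = \frac{9}{2}$ ($S{\left(s,F \right)} = \frac{6 \cdot 3}{4} = \frac{1}{4} \cdot 18 = \frac{9}{2}$)
$h = -234$
$\left(S{\left(-10,\left(-1\right) 2 + \left(4 \cdot 6 - 4\right) \right)} + h\right)^{2} = \left(\frac{9}{2} - 234\right)^{2} = \left(- \frac{459}{2}\right)^{2} = \frac{210681}{4}$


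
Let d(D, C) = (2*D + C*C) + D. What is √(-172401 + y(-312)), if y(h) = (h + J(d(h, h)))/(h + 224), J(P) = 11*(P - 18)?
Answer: 9*I*√1102123/22 ≈ 429.47*I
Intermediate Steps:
d(D, C) = C² + 3*D (d(D, C) = (2*D + C²) + D = (C² + 2*D) + D = C² + 3*D)
J(P) = -198 + 11*P (J(P) = 11*(-18 + P) = -198 + 11*P)
y(h) = (-198 + 11*h² + 34*h)/(224 + h) (y(h) = (h + (-198 + 11*(h² + 3*h)))/(h + 224) = (h + (-198 + (11*h² + 33*h)))/(224 + h) = (h + (-198 + 11*h² + 33*h))/(224 + h) = (-198 + 11*h² + 34*h)/(224 + h))
√(-172401 + y(-312)) = √(-172401 + (-198 + 11*(-312)² + 34*(-312))/(224 - 312)) = √(-172401 + (-198 + 11*97344 - 10608)/(-88)) = √(-172401 - (-198 + 1070784 - 10608)/88) = √(-172401 - 1/88*1059978) = √(-172401 - 529989/44) = √(-8115633/44) = 9*I*√1102123/22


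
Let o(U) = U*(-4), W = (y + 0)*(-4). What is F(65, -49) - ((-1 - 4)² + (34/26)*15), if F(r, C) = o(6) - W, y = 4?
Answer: -684/13 ≈ -52.615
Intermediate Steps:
W = -16 (W = (4 + 0)*(-4) = 4*(-4) = -16)
o(U) = -4*U
F(r, C) = -8 (F(r, C) = -4*6 - 1*(-16) = -24 + 16 = -8)
F(65, -49) - ((-1 - 4)² + (34/26)*15) = -8 - ((-1 - 4)² + (34/26)*15) = -8 - ((-5)² + (34*(1/26))*15) = -8 - (25 + (17/13)*15) = -8 - (25 + 255/13) = -8 - 1*580/13 = -8 - 580/13 = -684/13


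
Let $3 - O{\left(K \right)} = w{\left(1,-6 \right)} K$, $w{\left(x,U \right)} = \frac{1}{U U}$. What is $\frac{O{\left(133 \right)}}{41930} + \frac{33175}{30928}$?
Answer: $\frac{1251905645}{1167129936} \approx 1.0726$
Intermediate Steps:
$w{\left(x,U \right)} = \frac{1}{U^{2}}$
$O{\left(K \right)} = 3 - \frac{K}{36}$
$\frac{O{\left(133 \right)}}{41930} + \frac{33175}{30928} = \frac{3 - \frac{133}{36}}{41930} + \frac{33175}{30928} = \left(3 - \frac{133}{36}\right) \frac{1}{41930} + 33175 \cdot \frac{1}{30928} = \left(- \frac{25}{36}\right) \frac{1}{41930} + \frac{33175}{30928} = - \frac{5}{301896} + \frac{33175}{30928} = \frac{1251905645}{1167129936}$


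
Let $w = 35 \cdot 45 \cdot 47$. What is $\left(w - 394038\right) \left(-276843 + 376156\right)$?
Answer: $-31781451069$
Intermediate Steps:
$w = 74025$ ($w = 1575 \cdot 47 = 74025$)
$\left(w - 394038\right) \left(-276843 + 376156\right) = \left(74025 - 394038\right) \left(-276843 + 376156\right) = \left(-320013\right) 99313 = -31781451069$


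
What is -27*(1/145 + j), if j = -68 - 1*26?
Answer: 367983/145 ≈ 2537.8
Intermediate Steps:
j = -94 (j = -68 - 26 = -94)
-27*(1/145 + j) = -27*(1/145 - 94) = -27*(-13629/145) = 367983/145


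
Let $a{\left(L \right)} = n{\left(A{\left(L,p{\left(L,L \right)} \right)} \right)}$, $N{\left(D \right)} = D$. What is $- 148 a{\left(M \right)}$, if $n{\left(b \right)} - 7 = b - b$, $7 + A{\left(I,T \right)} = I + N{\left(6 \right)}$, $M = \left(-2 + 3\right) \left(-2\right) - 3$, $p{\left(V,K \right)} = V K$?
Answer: $-1036$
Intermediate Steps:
$p{\left(V,K \right)} = K V$
$M = -5$ ($M = 1 \left(-2\right) - 3 = -2 - 3 = -5$)
$A{\left(I,T \right)} = -1 + I$ ($A{\left(I,T \right)} = -7 + \left(I + 6\right) = -7 + \left(6 + I\right) = -1 + I$)
$n{\left(b \right)} = 7$ ($n{\left(b \right)} = 7 + \left(b - b\right) = 7 + 0 = 7$)
$a{\left(L \right)} = 7$
$- 148 a{\left(M \right)} = \left(-148\right) 7 = -1036$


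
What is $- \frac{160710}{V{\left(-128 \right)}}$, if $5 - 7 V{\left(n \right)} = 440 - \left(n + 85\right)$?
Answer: $\frac{562485}{239} \approx 2353.5$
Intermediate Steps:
$V{\left(n \right)} = -50 + \frac{n}{7}$ ($V{\left(n \right)} = \frac{5}{7} - \frac{440 - \left(n + 85\right)}{7} = \frac{5}{7} - \frac{440 - \left(85 + n\right)}{7} = \frac{5}{7} - \frac{355 - n}{7} = \frac{5}{7} + \left(- \frac{355}{7} + \frac{n}{7}\right) = -50 + \frac{n}{7}$)
$- \frac{160710}{V{\left(-128 \right)}} = - \frac{160710}{-50 + \frac{1}{7} \left(-128\right)} = - \frac{160710}{-50 - \frac{128}{7}} = - \frac{160710}{- \frac{478}{7}} = \left(-160710\right) \left(- \frac{7}{478}\right) = \frac{562485}{239}$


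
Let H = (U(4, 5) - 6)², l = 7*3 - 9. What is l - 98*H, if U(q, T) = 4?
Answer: -380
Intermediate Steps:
l = 12 (l = 21 - 9 = 12)
H = 4 (H = (4 - 6)² = (-2)² = 4)
l - 98*H = 12 - 98*4 = 12 - 392 = -380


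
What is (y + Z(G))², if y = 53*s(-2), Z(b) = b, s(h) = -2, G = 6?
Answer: 10000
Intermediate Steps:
y = -106 (y = 53*(-2) = -106)
(y + Z(G))² = (-106 + 6)² = (-100)² = 10000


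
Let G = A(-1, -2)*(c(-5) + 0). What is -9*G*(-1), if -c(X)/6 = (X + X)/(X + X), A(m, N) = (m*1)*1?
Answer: 54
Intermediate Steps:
A(m, N) = m (A(m, N) = m*1 = m)
c(X) = -6 (c(X) = -6*(X + X)/(X + X) = -6*2*X/(2*X) = -6*2*X*1/(2*X) = -6*1 = -6)
G = 6 (G = -(-6 + 0) = -1*(-6) = 6)
-9*G*(-1) = -9*6*(-1) = -54*(-1) = 54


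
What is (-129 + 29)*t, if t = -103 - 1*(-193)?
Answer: -9000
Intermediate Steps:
t = 90 (t = -103 + 193 = 90)
(-129 + 29)*t = (-129 + 29)*90 = -100*90 = -9000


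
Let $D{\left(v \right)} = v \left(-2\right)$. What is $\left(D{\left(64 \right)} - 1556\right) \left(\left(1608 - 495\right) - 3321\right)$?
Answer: $3718272$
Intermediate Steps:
$D{\left(v \right)} = - 2 v$
$\left(D{\left(64 \right)} - 1556\right) \left(\left(1608 - 495\right) - 3321\right) = \left(\left(-2\right) 64 - 1556\right) \left(\left(1608 - 495\right) - 3321\right) = \left(-128 - 1556\right) \left(\left(1608 - 495\right) - 3321\right) = - 1684 \left(1113 - 3321\right) = \left(-1684\right) \left(-2208\right) = 3718272$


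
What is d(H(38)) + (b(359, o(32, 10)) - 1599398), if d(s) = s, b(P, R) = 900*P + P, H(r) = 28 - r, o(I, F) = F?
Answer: -1275949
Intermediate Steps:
b(P, R) = 901*P
d(H(38)) + (b(359, o(32, 10)) - 1599398) = (28 - 1*38) + (901*359 - 1599398) = (28 - 38) + (323459 - 1599398) = -10 - 1275939 = -1275949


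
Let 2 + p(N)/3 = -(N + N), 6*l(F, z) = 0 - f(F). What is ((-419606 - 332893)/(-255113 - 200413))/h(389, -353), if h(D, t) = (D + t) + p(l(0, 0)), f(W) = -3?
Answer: 83611/1366578 ≈ 0.061183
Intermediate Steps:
l(F, z) = ½ (l(F, z) = (0 - 1*(-3))/6 = (0 + 3)/6 = (⅙)*3 = ½)
p(N) = -6 - 6*N (p(N) = -6 + 3*(-(N + N)) = -6 + 3*(-2*N) = -6 - 6*N)
h(D, t) = -9 + D + t (h(D, t) = (D + t) + (-6 - 6*½) = (D + t) + (-6 - 3) = (D + t) - 9 = -9 + D + t)
((-419606 - 332893)/(-255113 - 200413))/h(389, -353) = ((-419606 - 332893)/(-255113 - 200413))/(-9 + 389 - 353) = -752499/(-455526)/27 = -752499*(-1/455526)*(1/27) = (83611/50614)*(1/27) = 83611/1366578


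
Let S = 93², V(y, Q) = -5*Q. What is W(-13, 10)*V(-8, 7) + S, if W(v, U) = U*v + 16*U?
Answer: 7599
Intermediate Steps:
S = 8649
W(v, U) = 16*U + U*v
W(-13, 10)*V(-8, 7) + S = (10*(16 - 13))*(-5*7) + 8649 = (10*3)*(-35) + 8649 = 30*(-35) + 8649 = -1050 + 8649 = 7599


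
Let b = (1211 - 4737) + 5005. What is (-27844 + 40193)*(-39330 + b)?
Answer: -467421999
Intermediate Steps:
b = 1479 (b = -3526 + 5005 = 1479)
(-27844 + 40193)*(-39330 + b) = (-27844 + 40193)*(-39330 + 1479) = 12349*(-37851) = -467421999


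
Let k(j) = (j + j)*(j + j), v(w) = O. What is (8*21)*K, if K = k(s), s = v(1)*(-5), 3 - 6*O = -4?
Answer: 68600/3 ≈ 22867.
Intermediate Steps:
O = 7/6 (O = ½ - ⅙*(-4) = ½ + ⅔ = 7/6 ≈ 1.1667)
v(w) = 7/6
s = -35/6 (s = (7/6)*(-5) = -35/6 ≈ -5.8333)
k(j) = 4*j² (k(j) = (2*j)*(2*j) = 4*j²)
K = 1225/9 (K = 4*(-35/6)² = 4*(1225/36) = 1225/9 ≈ 136.11)
(8*21)*K = (8*21)*(1225/9) = 168*(1225/9) = 68600/3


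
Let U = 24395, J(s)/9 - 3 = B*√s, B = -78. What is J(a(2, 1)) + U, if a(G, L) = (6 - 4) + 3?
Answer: 24422 - 702*√5 ≈ 22852.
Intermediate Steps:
a(G, L) = 5 (a(G, L) = 2 + 3 = 5)
J(s) = 27 - 702*√s (J(s) = 27 + 9*(-78*√s) = 27 - 702*√s)
J(a(2, 1)) + U = (27 - 702*√5) + 24395 = 24422 - 702*√5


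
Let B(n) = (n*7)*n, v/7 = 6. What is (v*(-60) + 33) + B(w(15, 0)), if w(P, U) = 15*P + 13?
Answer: 394021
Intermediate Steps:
v = 42 (v = 7*6 = 42)
w(P, U) = 13 + 15*P
B(n) = 7*n² (B(n) = (7*n)*n = 7*n²)
(v*(-60) + 33) + B(w(15, 0)) = (42*(-60) + 33) + 7*(13 + 15*15)² = (-2520 + 33) + 7*(13 + 225)² = -2487 + 7*238² = -2487 + 7*56644 = -2487 + 396508 = 394021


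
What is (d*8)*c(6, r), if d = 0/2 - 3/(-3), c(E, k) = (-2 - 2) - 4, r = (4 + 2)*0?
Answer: -64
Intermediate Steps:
r = 0 (r = 6*0 = 0)
c(E, k) = -8 (c(E, k) = -4 - 4 = -8)
d = 1 (d = 0*(1/2) - 3*(-1/3) = 0 + 1 = 1)
(d*8)*c(6, r) = (1*8)*(-8) = 8*(-8) = -64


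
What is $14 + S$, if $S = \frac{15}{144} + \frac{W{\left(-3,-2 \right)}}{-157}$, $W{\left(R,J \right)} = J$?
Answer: $\frac{106385}{7536} \approx 14.117$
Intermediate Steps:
$S = \frac{881}{7536}$ ($S = \frac{15}{144} - \frac{2}{-157} = 15 \cdot \frac{1}{144} - - \frac{2}{157} = \frac{5}{48} + \frac{2}{157} = \frac{881}{7536} \approx 0.11691$)
$14 + S = 14 + \frac{881}{7536} = \frac{106385}{7536}$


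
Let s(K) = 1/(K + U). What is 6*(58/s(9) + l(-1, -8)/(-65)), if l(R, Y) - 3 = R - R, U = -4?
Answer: 113082/65 ≈ 1739.7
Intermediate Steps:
l(R, Y) = 3 (l(R, Y) = 3 + (R - R) = 3 + 0 = 3)
s(K) = 1/(-4 + K) (s(K) = 1/(K - 4) = 1/(-4 + K))
6*(58/s(9) + l(-1, -8)/(-65)) = 6*(58/(1/(-4 + 9)) + 3/(-65)) = 6*(58/(1/5) + 3*(-1/65)) = 6*(58/(1/5) - 3/65) = 6*(58*5 - 3/65) = 6*(290 - 3/65) = 6*(18847/65) = 113082/65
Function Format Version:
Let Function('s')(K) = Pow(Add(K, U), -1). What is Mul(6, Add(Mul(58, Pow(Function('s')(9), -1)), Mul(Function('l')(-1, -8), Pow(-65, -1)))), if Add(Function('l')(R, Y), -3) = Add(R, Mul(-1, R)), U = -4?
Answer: Rational(113082, 65) ≈ 1739.7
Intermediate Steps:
Function('l')(R, Y) = 3 (Function('l')(R, Y) = Add(3, Add(R, Mul(-1, R))) = Add(3, 0) = 3)
Function('s')(K) = Pow(Add(-4, K), -1) (Function('s')(K) = Pow(Add(K, -4), -1) = Pow(Add(-4, K), -1))
Mul(6, Add(Mul(58, Pow(Function('s')(9), -1)), Mul(Function('l')(-1, -8), Pow(-65, -1)))) = Mul(6, Add(Mul(58, Pow(Pow(Add(-4, 9), -1), -1)), Mul(3, Pow(-65, -1)))) = Mul(6, Add(Mul(58, Pow(Pow(5, -1), -1)), Mul(3, Rational(-1, 65)))) = Mul(6, Add(Mul(58, Pow(Rational(1, 5), -1)), Rational(-3, 65))) = Mul(6, Add(Mul(58, 5), Rational(-3, 65))) = Mul(6, Add(290, Rational(-3, 65))) = Mul(6, Rational(18847, 65)) = Rational(113082, 65)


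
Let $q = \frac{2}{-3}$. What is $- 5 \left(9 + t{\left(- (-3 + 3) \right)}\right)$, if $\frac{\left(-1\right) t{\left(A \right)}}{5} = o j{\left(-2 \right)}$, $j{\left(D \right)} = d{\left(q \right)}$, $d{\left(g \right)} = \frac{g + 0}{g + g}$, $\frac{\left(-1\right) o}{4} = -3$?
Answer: $105$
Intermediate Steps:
$o = 12$ ($o = \left(-4\right) \left(-3\right) = 12$)
$q = - \frac{2}{3}$ ($q = 2 \left(- \frac{1}{3}\right) = - \frac{2}{3} \approx -0.66667$)
$d{\left(g \right)} = \frac{1}{2}$ ($d{\left(g \right)} = \frac{g}{2 g} = g \frac{1}{2 g} = \frac{1}{2}$)
$j{\left(D \right)} = \frac{1}{2}$
$t{\left(A \right)} = -30$ ($t{\left(A \right)} = - 5 \cdot 12 \cdot \frac{1}{2} = \left(-5\right) 6 = -30$)
$- 5 \left(9 + t{\left(- (-3 + 3) \right)}\right) = - 5 \left(9 - 30\right) = \left(-5\right) \left(-21\right) = 105$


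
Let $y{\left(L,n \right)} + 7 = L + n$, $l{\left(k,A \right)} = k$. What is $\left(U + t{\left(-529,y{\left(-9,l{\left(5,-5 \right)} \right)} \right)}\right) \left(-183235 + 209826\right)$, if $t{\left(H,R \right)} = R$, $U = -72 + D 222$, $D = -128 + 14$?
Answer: $-675172081$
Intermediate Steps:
$D = -114$
$U = -25380$ ($U = -72 - 25308 = -25380$)
$y{\left(L,n \right)} = -7 + L + n$ ($y{\left(L,n \right)} = -7 + \left(L + n\right) = -7 + L + n$)
$\left(U + t{\left(-529,y{\left(-9,l{\left(5,-5 \right)} \right)} \right)}\right) \left(-183235 + 209826\right) = \left(-25380 - 11\right) \left(-183235 + 209826\right) = \left(-25380 - 11\right) 26591 = \left(-25391\right) 26591 = -675172081$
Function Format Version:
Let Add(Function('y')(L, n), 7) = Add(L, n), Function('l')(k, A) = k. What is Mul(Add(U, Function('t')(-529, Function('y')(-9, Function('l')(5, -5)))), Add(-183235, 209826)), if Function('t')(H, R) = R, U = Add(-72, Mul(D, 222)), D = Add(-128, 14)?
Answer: -675172081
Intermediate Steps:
D = -114
U = -25380 (U = Add(-72, Mul(-114, 222)) = Add(-72, -25308) = -25380)
Function('y')(L, n) = Add(-7, L, n) (Function('y')(L, n) = Add(-7, Add(L, n)) = Add(-7, L, n))
Mul(Add(U, Function('t')(-529, Function('y')(-9, Function('l')(5, -5)))), Add(-183235, 209826)) = Mul(Add(-25380, Add(-7, -9, 5)), Add(-183235, 209826)) = Mul(Add(-25380, -11), 26591) = Mul(-25391, 26591) = -675172081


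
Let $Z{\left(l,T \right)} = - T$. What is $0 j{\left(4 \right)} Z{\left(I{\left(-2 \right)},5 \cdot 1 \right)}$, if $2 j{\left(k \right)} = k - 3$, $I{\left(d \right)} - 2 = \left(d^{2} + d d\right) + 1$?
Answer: $0$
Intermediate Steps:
$I{\left(d \right)} = 3 + 2 d^{2}$ ($I{\left(d \right)} = 2 + \left(\left(d^{2} + d d\right) + 1\right) = 2 + \left(\left(d^{2} + d^{2}\right) + 1\right) = 2 + \left(2 d^{2} + 1\right) = 2 + \left(1 + 2 d^{2}\right) = 3 + 2 d^{2}$)
$j{\left(k \right)} = - \frac{3}{2} + \frac{k}{2}$ ($j{\left(k \right)} = \frac{k - 3}{2} = \frac{-3 + k}{2} = - \frac{3}{2} + \frac{k}{2}$)
$0 j{\left(4 \right)} Z{\left(I{\left(-2 \right)},5 \cdot 1 \right)} = 0 \left(- \frac{3}{2} + \frac{1}{2} \cdot 4\right) \left(- 5 \cdot 1\right) = 0 \left(- \frac{3}{2} + 2\right) \left(\left(-1\right) 5\right) = 0 \cdot \frac{1}{2} \left(-5\right) = 0 \left(-5\right) = 0$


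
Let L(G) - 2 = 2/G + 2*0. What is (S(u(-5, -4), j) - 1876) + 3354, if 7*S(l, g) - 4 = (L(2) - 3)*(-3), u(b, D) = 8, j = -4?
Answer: 10350/7 ≈ 1478.6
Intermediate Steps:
L(G) = 2 + 2/G (L(G) = 2 + (2/G + 2*0) = 2 + (2/G + 0) = 2 + 2/G)
S(l, g) = 4/7 (S(l, g) = 4/7 + (((2 + 2/2) - 3)*(-3))/7 = 4/7 + (((2 + 2*(1/2)) - 3)*(-3))/7 = 4/7 + (((2 + 1) - 3)*(-3))/7 = 4/7 + ((3 - 3)*(-3))/7 = 4/7 + (0*(-3))/7 = 4/7 + (1/7)*0 = 4/7 + 0 = 4/7)
(S(u(-5, -4), j) - 1876) + 3354 = (4/7 - 1876) + 3354 = -13128/7 + 3354 = 10350/7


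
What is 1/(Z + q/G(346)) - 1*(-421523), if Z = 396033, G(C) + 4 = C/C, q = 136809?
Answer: 147714304891/350430 ≈ 4.2152e+5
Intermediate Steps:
G(C) = -3 (G(C) = -4 + C/C = -4 + 1 = -3)
1/(Z + q/G(346)) - 1*(-421523) = 1/(396033 + 136809/(-3)) - 1*(-421523) = 1/(396033 + 136809*(-⅓)) + 421523 = 1/(396033 - 45603) + 421523 = 1/350430 + 421523 = 147714304891/350430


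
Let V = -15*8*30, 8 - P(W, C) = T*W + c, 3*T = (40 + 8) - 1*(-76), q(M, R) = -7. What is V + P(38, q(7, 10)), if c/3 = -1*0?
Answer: -15488/3 ≈ -5162.7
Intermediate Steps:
T = 124/3 (T = ((40 + 8) - 1*(-76))/3 = (48 + 76)/3 = (⅓)*124 = 124/3 ≈ 41.333)
c = 0 (c = 3*(-1*0) = 3*0 = 0)
P(W, C) = 8 - 124*W/3 (P(W, C) = 8 - (124*W/3 + 0) = 8 - 124*W/3)
V = -3600 (V = -120*30 = -3600)
V + P(38, q(7, 10)) = -3600 + (8 - 124/3*38) = -3600 + (8 - 4712/3) = -3600 - 4688/3 = -15488/3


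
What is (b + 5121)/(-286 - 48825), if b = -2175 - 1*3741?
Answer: 795/49111 ≈ 0.016188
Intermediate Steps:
b = -5916 (b = -2175 - 3741 = -5916)
(b + 5121)/(-286 - 48825) = (-5916 + 5121)/(-286 - 48825) = -795/(-49111) = -795*(-1/49111) = 795/49111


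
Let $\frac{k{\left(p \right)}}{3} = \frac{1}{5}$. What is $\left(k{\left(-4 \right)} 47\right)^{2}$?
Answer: $\frac{19881}{25} \approx 795.24$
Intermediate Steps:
$k{\left(p \right)} = \frac{3}{5}$
$\left(k{\left(-4 \right)} 47\right)^{2} = \left(\frac{3}{5} \cdot 47\right)^{2} = \left(\frac{141}{5}\right)^{2} = \frac{19881}{25}$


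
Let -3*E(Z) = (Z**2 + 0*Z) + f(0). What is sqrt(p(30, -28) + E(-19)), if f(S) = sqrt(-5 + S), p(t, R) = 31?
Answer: sqrt(-804 - 3*I*sqrt(5))/3 ≈ 0.03943 - 9.4517*I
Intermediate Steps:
E(Z) = -Z**2/3 - I*sqrt(5)/3 (E(Z) = -((Z**2 + 0*Z) + sqrt(-5 + 0))/3 = -((Z**2 + 0) + sqrt(-5))/3 = -(Z**2 + I*sqrt(5))/3 = -Z**2/3 - I*sqrt(5)/3)
sqrt(p(30, -28) + E(-19)) = sqrt(31 + (-1/3*(-19)**2 - I*sqrt(5)/3)) = sqrt(31 + (-1/3*361 - I*sqrt(5)/3)) = sqrt(31 + (-361/3 - I*sqrt(5)/3)) = sqrt(-268/3 - I*sqrt(5)/3)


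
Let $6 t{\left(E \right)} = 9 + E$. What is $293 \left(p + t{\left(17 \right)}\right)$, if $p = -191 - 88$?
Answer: $- \frac{241432}{3} \approx -80477.0$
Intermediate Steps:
$t{\left(E \right)} = \frac{3}{2} + \frac{E}{6}$ ($t{\left(E \right)} = \frac{9 + E}{6} = \frac{3}{2} + \frac{E}{6}$)
$p = -279$
$293 \left(p + t{\left(17 \right)}\right) = 293 \left(-279 + \left(\frac{3}{2} + \frac{1}{6} \cdot 17\right)\right) = 293 \left(-279 + \left(\frac{3}{2} + \frac{17}{6}\right)\right) = 293 \left(-279 + \frac{13}{3}\right) = 293 \left(- \frac{824}{3}\right) = - \frac{241432}{3}$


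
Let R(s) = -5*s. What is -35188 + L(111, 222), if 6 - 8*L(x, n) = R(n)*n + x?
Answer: -35189/8 ≈ -4398.6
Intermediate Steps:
L(x, n) = ¾ - x/8 + 5*n²/8 (L(x, n) = ¾ - ((-5*n)*n + x)/8 = ¾ - (-5*n² + x)/8 = ¾ - (x - 5*n²)/8 = ¾ + (-x/8 + 5*n²/8) = ¾ - x/8 + 5*n²/8)
-35188 + L(111, 222) = -35188 + (¾ - ⅛*111 + (5/8)*222²) = -35188 + (¾ - 111/8 + (5/8)*49284) = -35188 + (¾ - 111/8 + 61605/2) = -35188 + 246315/8 = -35189/8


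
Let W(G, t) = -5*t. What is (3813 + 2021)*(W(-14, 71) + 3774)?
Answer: 19946446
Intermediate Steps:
(3813 + 2021)*(W(-14, 71) + 3774) = (3813 + 2021)*(-5*71 + 3774) = 5834*(-355 + 3774) = 5834*3419 = 19946446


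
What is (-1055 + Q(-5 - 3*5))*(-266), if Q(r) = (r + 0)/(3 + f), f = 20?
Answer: 6459810/23 ≈ 2.8086e+5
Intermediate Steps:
Q(r) = r/23 (Q(r) = (r + 0)/(3 + 20) = r/23)
(-1055 + Q(-5 - 3*5))*(-266) = (-1055 + (-5 - 3*5)/23)*(-266) = (-1055 + (-5 - 15)/23)*(-266) = (-1055 + (1/23)*(-20))*(-266) = (-1055 - 20/23)*(-266) = -24285/23*(-266) = 6459810/23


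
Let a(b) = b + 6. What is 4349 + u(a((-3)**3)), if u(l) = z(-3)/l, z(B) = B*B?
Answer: 30440/7 ≈ 4348.6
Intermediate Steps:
z(B) = B**2
a(b) = 6 + b
u(l) = 9/l (u(l) = (-3)**2/l = 9/l)
4349 + u(a((-3)**3)) = 4349 + 9/(6 + (-3)**3) = 4349 + 9/(6 - 27) = 4349 + 9/(-21) = 4349 + 9*(-1/21) = 4349 - 3/7 = 30440/7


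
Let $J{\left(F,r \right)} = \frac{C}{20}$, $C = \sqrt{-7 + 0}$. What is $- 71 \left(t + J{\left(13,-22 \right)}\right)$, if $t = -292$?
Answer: $20732 - \frac{71 i \sqrt{7}}{20} \approx 20732.0 - 9.3924 i$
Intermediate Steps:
$C = i \sqrt{7}$ ($C = \sqrt{-7} = i \sqrt{7} \approx 2.6458 i$)
$J{\left(F,r \right)} = \frac{i \sqrt{7}}{20}$
$- 71 \left(t + J{\left(13,-22 \right)}\right) = - 71 \left(-292 + \frac{i \sqrt{7}}{20}\right) = 20732 - \frac{71 i \sqrt{7}}{20}$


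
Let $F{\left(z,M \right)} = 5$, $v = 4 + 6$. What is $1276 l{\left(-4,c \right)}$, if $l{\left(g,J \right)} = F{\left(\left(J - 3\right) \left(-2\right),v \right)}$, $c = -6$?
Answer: $6380$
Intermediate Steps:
$v = 10$
$l{\left(g,J \right)} = 5$
$1276 l{\left(-4,c \right)} = 1276 \cdot 5 = 6380$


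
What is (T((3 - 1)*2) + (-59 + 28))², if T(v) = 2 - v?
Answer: 1089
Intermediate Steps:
(T((3 - 1)*2) + (-59 + 28))² = ((2 - (3 - 1)*2) + (-59 + 28))² = ((2 - 2*2) - 31)² = ((2 - 1*4) - 31)² = ((2 - 4) - 31)² = (-2 - 31)² = (-33)² = 1089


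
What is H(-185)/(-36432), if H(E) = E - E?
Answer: 0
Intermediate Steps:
H(E) = 0
H(-185)/(-36432) = 0/(-36432) = 0*(-1/36432) = 0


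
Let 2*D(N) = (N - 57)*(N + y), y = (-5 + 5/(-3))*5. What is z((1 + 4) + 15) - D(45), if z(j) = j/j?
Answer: 71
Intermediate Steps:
y = -100/3 (y = (-5 + 5*(-⅓))*5 = (-5 - 5/3)*5 = -20/3*5 = -100/3 ≈ -33.333)
z(j) = 1
D(N) = (-57 + N)*(-100/3 + N)/2 (D(N) = ((N - 57)*(N - 100/3))/2 = ((-57 + N)*(-100/3 + N))/2 = (-57 + N)*(-100/3 + N)/2)
z((1 + 4) + 15) - D(45) = 1 - (950 + (½)*45² - 271/6*45) = 1 - (950 + (½)*2025 - 4065/2) = 1 - (950 + 2025/2 - 4065/2) = 1 - 1*(-70) = 1 + 70 = 71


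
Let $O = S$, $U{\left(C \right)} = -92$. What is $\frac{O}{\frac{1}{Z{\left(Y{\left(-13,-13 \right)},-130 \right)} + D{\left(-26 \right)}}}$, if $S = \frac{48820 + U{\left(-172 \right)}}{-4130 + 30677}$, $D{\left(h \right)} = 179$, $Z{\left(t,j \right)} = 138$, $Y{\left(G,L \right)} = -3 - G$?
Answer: $\frac{15446776}{26547} \approx 581.87$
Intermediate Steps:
$S = \frac{48728}{26547}$ ($S = \frac{48820 - 92}{-4130 + 30677} = \frac{48728}{26547} \approx 1.8355$)
$O = \frac{48728}{26547} \approx 1.8355$
$\frac{O}{\frac{1}{Z{\left(Y{\left(-13,-13 \right)},-130 \right)} + D{\left(-26 \right)}}} = \frac{48728}{26547 \frac{1}{138 + 179}} = \frac{48728}{26547 \cdot \frac{1}{317}} = \frac{48728 \frac{1}{\frac{1}{317}}}{26547} = \frac{48728}{26547} \cdot 317 = \frac{15446776}{26547}$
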